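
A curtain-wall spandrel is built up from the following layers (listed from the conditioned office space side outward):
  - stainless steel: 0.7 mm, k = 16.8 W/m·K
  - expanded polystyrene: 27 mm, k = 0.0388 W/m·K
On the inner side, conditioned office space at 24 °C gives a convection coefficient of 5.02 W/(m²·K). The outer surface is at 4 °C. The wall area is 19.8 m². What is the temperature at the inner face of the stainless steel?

T ≈ 19.5 °C

Thermal resistances in series:
R_inner film = 1/(h_i·A) = 1/(5.02×19.8) = 0.01006 K/W
R_stainless steel = L/(kA) = 0.0007/(16.8×19.8) = 2.104×10^-6 K/W
R_expanded polystyrene = L/(kA) = 0.027/(0.0388×19.8) = 0.03515 K/W
R_total = 0.04521 K/W;  Q = ΔT/R_total = 20/0.04521 = 442.4 W
T_interface = T_inner − Q·ΣR(inner→interface) = 24 − 442×0.01006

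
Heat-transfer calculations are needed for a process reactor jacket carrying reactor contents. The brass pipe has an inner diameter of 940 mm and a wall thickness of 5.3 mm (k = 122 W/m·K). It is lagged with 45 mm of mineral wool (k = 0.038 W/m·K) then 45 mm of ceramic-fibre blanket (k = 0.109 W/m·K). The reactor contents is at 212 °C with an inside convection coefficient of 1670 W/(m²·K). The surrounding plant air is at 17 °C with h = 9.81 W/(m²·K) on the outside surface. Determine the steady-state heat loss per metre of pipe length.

q′ ≈ 369 W/m

Treating each annulus and film as a series resistance:
R_inner film = 1/(h_i·2πr₁L) = 1/(1670×2π×0.47×1) = 2.028×10^-4 K/W
R_brass pipe wall = ln(475.3/470)/(2π×122×1) = 1.463×10^-5 K/W
R_mineral wool = ln(520.3/475.3)/(2π×0.038×1) = 0.3789 K/W
R_ceramic-fibre blanket = ln(565.3/520.3)/(2π×0.109×1) = 0.1211 K/W
R_outer film = 1/(h_o·2πr_oL) = 1/(9.81×2π×0.5653×1) = 0.0287 K/W
R_total = 0.5289 K/W
Q = ΔT/R_total = 195/0.5289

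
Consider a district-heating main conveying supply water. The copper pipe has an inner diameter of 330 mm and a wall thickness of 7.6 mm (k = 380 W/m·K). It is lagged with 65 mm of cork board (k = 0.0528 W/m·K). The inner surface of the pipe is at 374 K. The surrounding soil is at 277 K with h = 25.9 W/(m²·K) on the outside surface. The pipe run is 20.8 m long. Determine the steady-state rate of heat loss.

For a radial system each layer contributes R = ln(r_out/r_in)/(2πkL); films add R = 1/(hA).
R_copper pipe wall = ln(172.6/165)/(2π×380×20.8) = 9.068×10^-7 K/W
R_cork board = ln(237.6/172.6)/(2π×0.0528×20.8) = 0.04632 K/W
R_outer film = 1/(h_o·2πr_oL) = 1/(25.9×2π×0.2376×20.8) = 0.001243 K/W
R_total = 0.04756 K/W
Q = ΔT/R_total = 97/0.04756

Q ≈ 2040 W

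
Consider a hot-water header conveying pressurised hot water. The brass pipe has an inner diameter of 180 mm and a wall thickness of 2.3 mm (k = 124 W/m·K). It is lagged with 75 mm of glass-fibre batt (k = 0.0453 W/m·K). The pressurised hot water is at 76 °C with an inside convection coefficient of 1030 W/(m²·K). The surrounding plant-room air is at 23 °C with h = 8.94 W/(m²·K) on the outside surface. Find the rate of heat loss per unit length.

Treating each annulus and film as a series resistance:
R_inner film = 1/(h_i·2πr₁L) = 1/(1030×2π×0.09×1) = 0.001717 K/W
R_brass pipe wall = ln(92.3/90)/(2π×124×1) = 3.239×10^-5 K/W
R_glass-fibre batt = ln(167.3/92.3)/(2π×0.0453×1) = 2.09 K/W
R_outer film = 1/(h_o·2πr_oL) = 1/(8.94×2π×0.1673×1) = 0.1064 K/W
R_total = 2.198 K/W
Q = ΔT/R_total = 53/2.198

q′ ≈ 24.1 W/m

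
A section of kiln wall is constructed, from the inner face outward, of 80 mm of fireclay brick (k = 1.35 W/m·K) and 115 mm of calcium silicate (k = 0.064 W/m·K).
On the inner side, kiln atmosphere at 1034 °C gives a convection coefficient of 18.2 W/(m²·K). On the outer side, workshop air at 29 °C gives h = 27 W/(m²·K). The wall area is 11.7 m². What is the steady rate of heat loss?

Thermal resistances in series:
R_inner film = 1/(h_i·A) = 1/(18.2×11.7) = 0.004696 K/W
R_fireclay brick = L/(kA) = 0.08/(1.35×11.7) = 0.005065 K/W
R_calcium silicate = L/(kA) = 0.115/(0.064×11.7) = 0.1536 K/W
R_outer film = 1/(h_o·A) = 1/(27×11.7) = 0.003166 K/W
R_total = 0.1665 K/W
Q = ΔT / R_total = 1005 / 0.1665

Q ≈ 6040 W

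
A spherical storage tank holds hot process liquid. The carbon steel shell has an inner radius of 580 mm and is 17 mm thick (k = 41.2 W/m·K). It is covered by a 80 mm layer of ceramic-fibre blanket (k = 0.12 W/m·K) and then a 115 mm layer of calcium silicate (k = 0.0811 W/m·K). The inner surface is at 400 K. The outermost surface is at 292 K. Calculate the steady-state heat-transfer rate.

Q ≈ 316 W

For a spherical shell R = (1/r₁ − 1/r₂)/(4πk); film R = 1/(h·4πr²). In series:
R_carbon steel shell = (1/0.58 − 1/0.597)/(4π×41.2) = 9.483×10^-5 K/W
R_ceramic-fibre blanket = (1/0.597 − 1/0.677)/(4π×0.12) = 0.1313 K/W
R_calcium silicate = (1/0.677 − 1/0.792)/(4π×0.0811) = 0.2105 K/W
R_total = 0.3418 K/W
Q = ΔT/R_total = 108/0.3418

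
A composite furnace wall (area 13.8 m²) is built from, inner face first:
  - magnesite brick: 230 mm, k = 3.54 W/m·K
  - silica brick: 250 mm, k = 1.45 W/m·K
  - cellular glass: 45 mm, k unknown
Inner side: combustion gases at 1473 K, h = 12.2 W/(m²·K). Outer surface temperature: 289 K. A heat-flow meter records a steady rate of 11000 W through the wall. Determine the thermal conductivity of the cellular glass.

k ≈ 0.0386 W/(m·K)

Thermal resistances in series:
R_inner film = 1/(h_i·A) = 1/(12.2×13.8) = 0.00594 K/W
R_magnesite brick = L/(kA) = 0.23/(3.54×13.8) = 0.004708 K/W
R_silica brick = L/(kA) = 0.25/(1.45×13.8) = 0.01249 K/W
Sum of known resistances R_other = 0.02314 K/W
Total R = ΔT/Q = 1184/11000 = 0.1076 K/W
R_cellular glass = R_total − R_other = 0.08449 K/W
k = L/(R·A) = 0.045/(0.08449×13.8)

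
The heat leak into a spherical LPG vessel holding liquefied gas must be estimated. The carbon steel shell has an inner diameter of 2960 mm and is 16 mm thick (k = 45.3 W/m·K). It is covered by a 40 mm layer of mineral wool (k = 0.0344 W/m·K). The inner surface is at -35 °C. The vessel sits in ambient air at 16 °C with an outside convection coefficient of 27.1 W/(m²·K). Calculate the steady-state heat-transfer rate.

Each spherical layer contributes R = (1/r_i − 1/r_o)/(4πk):
R_carbon steel shell = (1/1.48 − 1/1.496)/(4π×45.3) = 1.269×10^-5 K/W
R_mineral wool = (1/1.496 − 1/1.536)/(4π×0.0344) = 0.04027 K/W
R_outer film = 1/(h·4πr_o²) = 1/(27.1×4π×1.536²) = 0.001245 K/W
R_total = 0.04153 K/W
Q = ΔT/R_total = 51/0.04153

Q ≈ 1230 W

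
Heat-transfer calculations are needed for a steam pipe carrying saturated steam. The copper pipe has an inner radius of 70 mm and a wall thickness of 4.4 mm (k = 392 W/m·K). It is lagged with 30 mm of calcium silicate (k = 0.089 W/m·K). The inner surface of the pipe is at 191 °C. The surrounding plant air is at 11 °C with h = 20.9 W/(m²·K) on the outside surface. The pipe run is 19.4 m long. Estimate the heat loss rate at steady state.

Q ≈ 5140 W

Per-layer cylindrical resistances, series-summed:
R_copper pipe wall = ln(74.4/70)/(2π×392×19.4) = 1.276×10^-6 K/W
R_calcium silicate = ln(104.4/74.4)/(2π×0.089×19.4) = 0.03123 K/W
R_outer film = 1/(h_o·2πr_oL) = 1/(20.9×2π×0.1044×19.4) = 0.00376 K/W
R_total = 0.03499 K/W
Q = ΔT/R_total = 180/0.03499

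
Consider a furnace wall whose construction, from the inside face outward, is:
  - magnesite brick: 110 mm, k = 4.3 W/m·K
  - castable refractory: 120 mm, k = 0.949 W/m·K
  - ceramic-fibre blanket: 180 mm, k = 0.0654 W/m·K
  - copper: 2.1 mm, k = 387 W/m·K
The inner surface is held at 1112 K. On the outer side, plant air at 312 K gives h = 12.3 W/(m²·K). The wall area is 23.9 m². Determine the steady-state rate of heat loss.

Thermal resistances in series:
R_magnesite brick = L/(kA) = 0.11/(4.3×23.9) = 0.00107 K/W
R_castable refractory = L/(kA) = 0.12/(0.949×23.9) = 0.005291 K/W
R_ceramic-fibre blanket = L/(kA) = 0.18/(0.0654×23.9) = 0.1152 K/W
R_copper = L/(kA) = 0.0021/(387×23.9) = 2.27×10^-7 K/W
R_outer film = 1/(h_o·A) = 1/(12.3×23.9) = 0.003402 K/W
R_total = 0.1249 K/W
Q = ΔT / R_total = 800 / 0.1249

Q ≈ 6400 W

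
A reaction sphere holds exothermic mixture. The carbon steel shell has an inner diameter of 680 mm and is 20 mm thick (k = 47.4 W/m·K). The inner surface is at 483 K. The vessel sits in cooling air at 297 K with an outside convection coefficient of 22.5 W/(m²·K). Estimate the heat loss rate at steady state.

Radial (spherical) resistances in series:
R_carbon steel shell = (1/0.34 − 1/0.36)/(4π×47.4) = 2.743×10^-4 K/W
R_outer film = 1/(h·4πr_o²) = 1/(22.5×4π×0.36²) = 0.02729 K/W
R_total = 0.02756 K/W
Q = ΔT/R_total = 186/0.02756

Q ≈ 6750 W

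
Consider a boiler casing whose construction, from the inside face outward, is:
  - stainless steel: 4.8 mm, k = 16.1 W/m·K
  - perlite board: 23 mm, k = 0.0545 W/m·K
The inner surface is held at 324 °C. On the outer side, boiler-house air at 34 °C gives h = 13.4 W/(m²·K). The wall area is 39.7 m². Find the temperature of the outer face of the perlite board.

Thermal resistances in series:
R_stainless steel = L/(kA) = 0.0048/(16.1×39.7) = 7.51×10^-6 K/W
R_perlite board = L/(kA) = 0.023/(0.0545×39.7) = 0.01063 K/W
R_outer film = 1/(h_o·A) = 1/(13.4×39.7) = 0.00188 K/W
R_total = 0.01252 K/W;  Q = ΔT/R_total = 290/0.01252 = 23170 W
T_interface = T_inner − Q·ΣR(inner→interface) = 324 − 23200×0.01064

T ≈ 77.5 °C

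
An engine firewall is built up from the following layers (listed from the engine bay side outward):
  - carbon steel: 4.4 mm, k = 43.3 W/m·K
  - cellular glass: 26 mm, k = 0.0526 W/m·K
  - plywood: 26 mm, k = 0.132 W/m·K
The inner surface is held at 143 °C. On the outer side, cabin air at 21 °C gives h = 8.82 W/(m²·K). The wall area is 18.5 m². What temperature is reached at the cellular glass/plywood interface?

Thermal resistances in series:
R_carbon steel = L/(kA) = 0.0044/(43.3×18.5) = 5.493×10^-6 K/W
R_cellular glass = L/(kA) = 0.026/(0.0526×18.5) = 0.02672 K/W
R_plywood = L/(kA) = 0.026/(0.132×18.5) = 0.01065 K/W
R_outer film = 1/(h_o·A) = 1/(8.82×18.5) = 0.006129 K/W
R_total = 0.0435 K/W;  Q = ΔT/R_total = 122/0.0435 = 2805 W
T_interface = T_inner − Q·ΣR(inner→interface) = 143 − 2800×0.02672

T ≈ 68 °C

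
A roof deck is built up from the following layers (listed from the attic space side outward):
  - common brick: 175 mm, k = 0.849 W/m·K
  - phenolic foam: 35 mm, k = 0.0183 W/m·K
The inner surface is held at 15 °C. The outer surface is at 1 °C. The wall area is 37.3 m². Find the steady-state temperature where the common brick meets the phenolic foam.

Thermal resistances in series:
R_common brick = L/(kA) = 0.175/(0.849×37.3) = 0.005526 K/W
R_phenolic foam = L/(kA) = 0.035/(0.0183×37.3) = 0.05128 K/W
R_total = 0.0568 K/W;  Q = ΔT/R_total = 14/0.0568 = 246.5 W
T_interface = T_inner − Q·ΣR(inner→interface) = 15 − 246×0.005526

T ≈ 13.6 °C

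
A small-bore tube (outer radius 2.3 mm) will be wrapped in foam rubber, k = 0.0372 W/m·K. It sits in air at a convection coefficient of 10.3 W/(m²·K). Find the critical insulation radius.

For a cylinder r_cr = k/h = 0.0372/10.3
r_cr = 3.61 mm; since the bare radius (2.3 mm) is below r_cr, adding a thin layer of insulation will *increase* heat loss.

r_cr ≈ 3.61 mm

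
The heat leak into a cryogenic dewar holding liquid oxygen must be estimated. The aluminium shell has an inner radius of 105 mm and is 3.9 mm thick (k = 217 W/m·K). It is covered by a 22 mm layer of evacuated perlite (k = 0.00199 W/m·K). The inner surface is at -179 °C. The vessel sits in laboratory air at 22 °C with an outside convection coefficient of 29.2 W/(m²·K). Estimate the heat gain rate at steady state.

For a spherical shell R = (1/r₁ − 1/r₂)/(4πk); film R = 1/(h·4πr²). In series:
R_aluminium shell = (1/0.105 − 1/0.1089)/(4π×217) = 1.251×10^-4 K/W
R_evacuated perlite = (1/0.1089 − 1/0.1309)/(4π×0.00199) = 61.72 K/W
R_outer film = 1/(h·4πr_o²) = 1/(29.2×4π×0.1309²) = 0.159 K/W
R_total = 61.87 K/W
Q = ΔT/R_total = 201/61.87

Q ≈ 3.25 W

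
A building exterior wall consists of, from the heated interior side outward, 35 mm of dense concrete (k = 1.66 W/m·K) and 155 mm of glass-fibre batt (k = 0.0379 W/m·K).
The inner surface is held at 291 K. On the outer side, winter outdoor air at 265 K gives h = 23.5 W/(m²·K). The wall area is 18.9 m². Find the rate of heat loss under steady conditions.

Q ≈ 118 W

Thermal resistances in series:
R_dense concrete = L/(kA) = 0.035/(1.66×18.9) = 0.001116 K/W
R_glass-fibre batt = L/(kA) = 0.155/(0.0379×18.9) = 0.2164 K/W
R_outer film = 1/(h_o·A) = 1/(23.5×18.9) = 0.002251 K/W
R_total = 0.2198 K/W
Q = ΔT / R_total = 26 / 0.2198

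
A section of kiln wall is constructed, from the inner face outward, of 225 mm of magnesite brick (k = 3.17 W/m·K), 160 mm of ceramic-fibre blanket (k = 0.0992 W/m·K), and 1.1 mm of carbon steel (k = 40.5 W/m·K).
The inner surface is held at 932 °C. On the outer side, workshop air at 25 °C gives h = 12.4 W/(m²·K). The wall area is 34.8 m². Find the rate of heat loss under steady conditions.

Thermal resistances in series:
R_magnesite brick = L/(kA) = 0.225/(3.17×34.8) = 0.00204 K/W
R_ceramic-fibre blanket = L/(kA) = 0.16/(0.0992×34.8) = 0.04635 K/W
R_carbon steel = L/(kA) = 0.0011/(40.5×34.8) = 7.805×10^-7 K/W
R_outer film = 1/(h_o·A) = 1/(12.4×34.8) = 0.002317 K/W
R_total = 0.05071 K/W
Q = ΔT / R_total = 907 / 0.05071

Q ≈ 17900 W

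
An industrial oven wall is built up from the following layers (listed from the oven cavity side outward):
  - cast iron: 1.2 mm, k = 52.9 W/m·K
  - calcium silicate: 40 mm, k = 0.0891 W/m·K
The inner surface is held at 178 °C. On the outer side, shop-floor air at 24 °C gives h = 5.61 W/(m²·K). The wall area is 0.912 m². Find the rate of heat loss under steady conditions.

Q ≈ 224 W

Series thermal resistances:
R_cast iron = L/(kA) = 0.0012/(52.9×0.912) = 2.487×10^-5 K/W
R_calcium silicate = L/(kA) = 0.04/(0.0891×0.912) = 0.4923 K/W
R_outer film = 1/(h_o·A) = 1/(5.61×0.912) = 0.1955 K/W
R_total = 0.6877 K/W
Q = ΔT / R_total = 154 / 0.6877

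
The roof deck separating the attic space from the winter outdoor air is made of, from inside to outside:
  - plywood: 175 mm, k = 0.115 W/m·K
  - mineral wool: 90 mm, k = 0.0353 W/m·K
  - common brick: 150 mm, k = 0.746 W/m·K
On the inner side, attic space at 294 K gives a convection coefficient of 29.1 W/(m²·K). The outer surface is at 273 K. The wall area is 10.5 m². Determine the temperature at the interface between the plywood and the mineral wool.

Treating each layer as a thermal resistance in series:
R_inner film = 1/(h_i·A) = 1/(29.1×10.5) = 0.003273 K/W
R_plywood = L/(kA) = 0.175/(0.115×10.5) = 0.1449 K/W
R_mineral wool = L/(kA) = 0.09/(0.0353×10.5) = 0.2428 K/W
R_common brick = L/(kA) = 0.15/(0.746×10.5) = 0.01915 K/W
R_total = 0.4102 K/W;  Q = ΔT/R_total = 21/0.4102 = 51.2 W
T_interface = T_inner − Q·ΣR(inner→interface) = 294 − 51.2×0.1482

T ≈ 286 K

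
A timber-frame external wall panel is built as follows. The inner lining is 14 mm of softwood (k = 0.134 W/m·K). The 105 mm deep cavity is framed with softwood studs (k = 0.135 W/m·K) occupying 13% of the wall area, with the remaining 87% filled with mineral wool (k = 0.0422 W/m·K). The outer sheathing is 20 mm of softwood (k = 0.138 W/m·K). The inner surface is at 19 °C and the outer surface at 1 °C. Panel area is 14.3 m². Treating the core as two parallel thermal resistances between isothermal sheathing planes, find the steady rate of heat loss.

Sheathing layers in series; stud and cavity paths in parallel between them.
R_inner = 0.014/(0.134×14.3) = 0.007306 K/W
R_stud  = 0.105/(0.135×0.13×14.3) = 0.4184 K/W
R_cav   = 0.105/(0.0422×0.87×14.3) = 0.2 K/W
1/R_core = 1/R_stud + 1/R_cav → R_core = 0.1353 K/W
R_outer = 0.02/(0.138×14.3) = 0.01013 K/W
R_total = 0.1528 K/W
Q = ΔT/R_total = 18/0.1528

Q ≈ 118 W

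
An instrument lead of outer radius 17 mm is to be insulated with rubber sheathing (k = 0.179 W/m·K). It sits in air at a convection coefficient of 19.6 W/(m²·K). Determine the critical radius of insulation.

r_cr ≈ 9.13 mm

For a cylinder r_cr = k/h = 0.179/19.6
r_cr = 9.13 mm; since the bare radius (17 mm) is above r_cr, any added insulation will reduce heat loss.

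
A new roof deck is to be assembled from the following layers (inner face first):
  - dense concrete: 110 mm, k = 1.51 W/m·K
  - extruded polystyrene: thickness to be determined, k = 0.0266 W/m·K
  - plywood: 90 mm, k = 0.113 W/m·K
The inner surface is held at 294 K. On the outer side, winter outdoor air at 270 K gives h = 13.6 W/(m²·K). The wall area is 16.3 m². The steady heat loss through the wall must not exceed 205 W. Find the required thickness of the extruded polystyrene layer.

Using the resistance-network approach (series):
R_dense concrete = L/(kA) = 0.11/(1.51×16.3) = 0.004469 K/W
R_plywood = L/(kA) = 0.09/(0.113×16.3) = 0.04886 K/W
R_outer film = 1/(h_o·A) = 1/(13.6×16.3) = 0.004511 K/W
Sum of the known resistances R_other = 0.05784 K/W
Required total resistance R_tot = ΔT/Q_allow = 24/205 = 0.1171 K/W
R_extruded polystyrene = R_tot − R_other = 0.05923 K/W
L = R·k·A = 0.05923×0.0266×16.3

L ≈ 25.7 mm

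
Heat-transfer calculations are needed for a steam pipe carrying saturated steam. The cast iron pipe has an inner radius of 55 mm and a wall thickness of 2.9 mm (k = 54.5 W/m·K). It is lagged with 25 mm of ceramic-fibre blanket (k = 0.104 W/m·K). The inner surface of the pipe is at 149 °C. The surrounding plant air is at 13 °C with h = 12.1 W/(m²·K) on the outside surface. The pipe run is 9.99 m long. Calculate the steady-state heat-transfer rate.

Q ≈ 1920 W

Treating each annulus and film as a series resistance:
R_cast iron pipe wall = ln(57.9/55)/(2π×54.5×9.99) = 1.502×10^-5 K/W
R_ceramic-fibre blanket = ln(82.9/57.9)/(2π×0.104×9.99) = 0.05498 K/W
R_outer film = 1/(h_o·2πr_oL) = 1/(12.1×2π×0.0829×9.99) = 0.01588 K/W
R_total = 0.07088 K/W
Q = ΔT/R_total = 136/0.07088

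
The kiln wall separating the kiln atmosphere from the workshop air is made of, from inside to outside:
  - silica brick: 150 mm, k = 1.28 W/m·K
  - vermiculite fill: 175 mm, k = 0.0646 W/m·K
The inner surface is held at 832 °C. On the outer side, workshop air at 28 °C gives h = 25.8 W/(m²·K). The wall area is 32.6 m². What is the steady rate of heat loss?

Model the wall as resistances in series:
R_silica brick = L/(kA) = 0.15/(1.28×32.6) = 0.003595 K/W
R_vermiculite fill = L/(kA) = 0.175/(0.0646×32.6) = 0.0831 K/W
R_outer film = 1/(h_o·A) = 1/(25.8×32.6) = 0.001189 K/W
R_total = 0.08788 K/W
Q = ΔT / R_total = 804 / 0.08788

Q ≈ 9150 W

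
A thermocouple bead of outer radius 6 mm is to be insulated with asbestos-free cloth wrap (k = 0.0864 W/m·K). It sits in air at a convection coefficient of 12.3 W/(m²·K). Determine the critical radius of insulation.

For a sphere r_cr = 2k/h = 2×0.0864/12.3
r_cr = 14 mm; since the bare radius (6 mm) is below r_cr, adding a thin layer of insulation will *increase* heat loss.

r_cr ≈ 14 mm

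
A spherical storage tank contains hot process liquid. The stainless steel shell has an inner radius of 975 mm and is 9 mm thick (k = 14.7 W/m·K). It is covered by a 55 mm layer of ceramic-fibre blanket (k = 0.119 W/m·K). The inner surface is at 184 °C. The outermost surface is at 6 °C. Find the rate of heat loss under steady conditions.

Spherical conduction: R = (1/r_in − 1/r_out)/(4πk) per layer; series-sum.
R_stainless steel shell = (1/0.975 − 1/0.984)/(4π×14.7) = 5.078×10^-5 K/W
R_ceramic-fibre blanket = (1/0.984 − 1/1.039)/(4π×0.119) = 0.03597 K/W
R_total = 0.03603 K/W
Q = ΔT/R_total = 178/0.03603

Q ≈ 4940 W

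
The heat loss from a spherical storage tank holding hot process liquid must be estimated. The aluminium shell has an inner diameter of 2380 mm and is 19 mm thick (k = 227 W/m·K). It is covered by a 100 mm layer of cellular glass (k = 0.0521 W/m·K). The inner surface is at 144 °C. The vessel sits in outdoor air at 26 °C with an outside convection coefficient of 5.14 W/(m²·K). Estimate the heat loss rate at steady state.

Spherical conduction: R = (1/r_in − 1/r_out)/(4πk) per layer; series-sum.
R_aluminium shell = (1/1.19 − 1/1.209)/(4π×227) = 4.63×10^-6 K/W
R_cellular glass = (1/1.209 − 1/1.309)/(4π×0.0521) = 0.09651 K/W
R_outer film = 1/(h·4πr_o²) = 1/(5.14×4π×1.309²) = 0.009035 K/W
R_total = 0.1056 K/W
Q = ΔT/R_total = 118/0.1056

Q ≈ 1120 W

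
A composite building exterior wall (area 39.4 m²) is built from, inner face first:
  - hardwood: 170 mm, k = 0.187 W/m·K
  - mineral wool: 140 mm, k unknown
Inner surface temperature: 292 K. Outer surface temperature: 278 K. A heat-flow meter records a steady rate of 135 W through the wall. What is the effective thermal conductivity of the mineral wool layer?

k ≈ 0.0441 W/(m·K)

Treating each layer as a thermal resistance in series:
R_hardwood = L/(kA) = 0.17/(0.187×39.4) = 0.02307 K/W
Sum of known resistances R_other = 0.02307 K/W
Total R = ΔT/Q = 14/135 = 0.1037 K/W
R_mineral wool = R_total − R_other = 0.08063 K/W
k = L/(R·A) = 0.14/(0.08063×39.4)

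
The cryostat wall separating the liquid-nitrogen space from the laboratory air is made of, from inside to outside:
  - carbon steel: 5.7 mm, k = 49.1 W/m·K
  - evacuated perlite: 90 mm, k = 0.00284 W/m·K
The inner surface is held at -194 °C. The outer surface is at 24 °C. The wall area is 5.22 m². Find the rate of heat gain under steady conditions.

Q ≈ 35.9 W

Thermal resistances in series:
R_carbon steel = L/(kA) = 0.0057/(49.1×5.22) = 2.224×10^-5 K/W
R_evacuated perlite = L/(kA) = 0.09/(0.00284×5.22) = 6.071 K/W
R_total = 6.071 K/W
Q = ΔT / R_total = 218 / 6.071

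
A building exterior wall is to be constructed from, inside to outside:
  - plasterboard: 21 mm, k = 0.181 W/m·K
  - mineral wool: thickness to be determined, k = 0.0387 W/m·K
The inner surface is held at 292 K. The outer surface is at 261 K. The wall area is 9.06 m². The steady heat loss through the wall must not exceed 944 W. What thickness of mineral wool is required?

Treating each layer as a thermal resistance in series:
R_plasterboard = L/(kA) = 0.021/(0.181×9.06) = 0.01281 K/W
Sum of the known resistances R_other = 0.01281 K/W
Required total resistance R_tot = ΔT/Q_allow = 31/944 = 0.03284 K/W
R_mineral wool = R_tot − R_other = 0.02003 K/W
L = R·k·A = 0.02003×0.0387×9.06

L ≈ 7.02 mm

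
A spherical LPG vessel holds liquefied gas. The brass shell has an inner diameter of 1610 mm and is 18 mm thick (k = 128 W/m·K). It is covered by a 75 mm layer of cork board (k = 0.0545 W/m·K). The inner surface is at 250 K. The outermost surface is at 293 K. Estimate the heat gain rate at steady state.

Radial (spherical) resistances in series:
R_brass shell = (1/0.805 − 1/0.823)/(4π×128) = 1.689×10^-5 K/W
R_cork board = (1/0.823 − 1/0.898)/(4π×0.0545) = 0.1482 K/W
R_total = 0.1482 K/W
Q = ΔT/R_total = 43/0.1482

Q ≈ 290 W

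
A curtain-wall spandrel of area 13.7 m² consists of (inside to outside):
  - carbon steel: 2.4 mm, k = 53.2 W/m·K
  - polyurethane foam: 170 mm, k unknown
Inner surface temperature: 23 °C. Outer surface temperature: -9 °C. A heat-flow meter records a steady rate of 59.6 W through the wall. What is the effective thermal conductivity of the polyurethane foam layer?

Series thermal resistances:
R_carbon steel = L/(kA) = 0.0024/(53.2×13.7) = 3.293×10^-6 K/W
Sum of known resistances R_other = 3.293×10^-6 K/W
Total R = ΔT/Q = 32/59.6 = 0.5369 K/W
R_polyurethane foam = R_total − R_other = 0.5369 K/W
k = L/(R·A) = 0.17/(0.5369×13.7)

k ≈ 0.0231 W/(m·K)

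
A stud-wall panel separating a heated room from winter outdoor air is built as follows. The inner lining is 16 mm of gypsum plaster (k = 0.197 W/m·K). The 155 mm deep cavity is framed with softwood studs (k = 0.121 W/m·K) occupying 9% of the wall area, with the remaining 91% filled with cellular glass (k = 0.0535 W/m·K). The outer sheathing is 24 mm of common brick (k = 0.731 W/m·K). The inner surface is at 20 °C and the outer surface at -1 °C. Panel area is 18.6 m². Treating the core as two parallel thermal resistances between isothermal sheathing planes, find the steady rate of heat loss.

Sheathing layers in series; stud and cavity paths in parallel between them.
R_inner = 0.016/(0.197×18.6) = 0.004367 K/W
R_stud  = 0.155/(0.121×0.09×18.6) = 0.7652 K/W
R_cav   = 0.155/(0.0535×0.91×18.6) = 0.1712 K/W
1/R_core = 1/R_stud + 1/R_cav → R_core = 0.1399 K/W
R_outer = 0.024/(0.731×18.6) = 0.001765 K/W
R_total = 0.146 K/W
Q = ΔT/R_total = 21/0.146

Q ≈ 144 W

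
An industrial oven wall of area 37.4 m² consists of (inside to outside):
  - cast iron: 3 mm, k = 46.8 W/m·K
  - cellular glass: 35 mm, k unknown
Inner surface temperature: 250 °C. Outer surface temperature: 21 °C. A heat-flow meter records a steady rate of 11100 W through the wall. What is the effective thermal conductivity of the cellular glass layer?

Series thermal resistances:
R_cast iron = L/(kA) = 0.003/(46.8×37.4) = 1.714×10^-6 K/W
Sum of known resistances R_other = 1.714×10^-6 K/W
Total R = ΔT/Q = 229/11100 = 0.02063 K/W
R_cellular glass = R_total − R_other = 0.02063 K/W
k = L/(R·A) = 0.035/(0.02063×37.4)

k ≈ 0.0454 W/(m·K)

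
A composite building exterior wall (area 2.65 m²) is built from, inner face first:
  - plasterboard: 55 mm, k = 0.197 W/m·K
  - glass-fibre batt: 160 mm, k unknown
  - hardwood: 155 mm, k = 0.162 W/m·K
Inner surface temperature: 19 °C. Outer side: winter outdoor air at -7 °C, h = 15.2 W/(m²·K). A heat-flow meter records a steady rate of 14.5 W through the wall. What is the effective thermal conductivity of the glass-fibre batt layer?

Treating each layer as a thermal resistance in series:
R_plasterboard = L/(kA) = 0.055/(0.197×2.65) = 0.1054 K/W
R_hardwood = L/(kA) = 0.155/(0.162×2.65) = 0.3611 K/W
R_outer film = 1/(h_o·A) = 1/(15.2×2.65) = 0.02483 K/W
Sum of known resistances R_other = 0.4912 K/W
Total R = ΔT/Q = 26/14.5 = 1.793 K/W
R_glass-fibre batt = R_total − R_other = 1.302 K/W
k = L/(R·A) = 0.16/(1.302×2.65)

k ≈ 0.0464 W/(m·K)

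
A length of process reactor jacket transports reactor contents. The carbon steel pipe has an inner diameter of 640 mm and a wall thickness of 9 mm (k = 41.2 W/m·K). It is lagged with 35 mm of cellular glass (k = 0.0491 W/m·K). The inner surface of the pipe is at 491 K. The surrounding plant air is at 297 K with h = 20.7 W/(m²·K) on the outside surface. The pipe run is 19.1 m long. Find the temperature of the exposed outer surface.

Radial resistances (cylindrical: R_cond = ln(r_o/r_i)/(2πkL), R_conv = 1/(h·2πrL)):
R_carbon steel pipe wall = ln(329/320)/(2π×41.2×19.1) = 5.61×10^-6 K/W
R_cellular glass = ln(364/329)/(2π×0.0491×19.1) = 0.01716 K/W
R_outer film = 1/(h_o·2πr_oL) = 1/(20.7×2π×0.364×19.1) = 0.001106 K/W
R_total = 0.01827 K/W
Q = ΔT/R_total = 194/0.01827
Q = 10600 W
T_interface = T_inner − Q·ΣR(inner→interface) = 491 − 10600×0.01716

T ≈ 309 K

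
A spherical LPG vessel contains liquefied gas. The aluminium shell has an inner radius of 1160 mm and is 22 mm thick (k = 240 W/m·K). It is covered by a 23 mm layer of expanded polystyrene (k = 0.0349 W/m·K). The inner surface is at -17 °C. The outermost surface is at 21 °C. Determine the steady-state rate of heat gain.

Q ≈ 1030 W

For a spherical shell R = (1/r₁ − 1/r₂)/(4πk); film R = 1/(h·4πr²). In series:
R_aluminium shell = (1/1.16 − 1/1.182)/(4π×240) = 5.32×10^-6 K/W
R_expanded polystyrene = (1/1.182 − 1/1.205)/(4π×0.0349) = 0.03682 K/W
R_total = 0.03683 K/W
Q = ΔT/R_total = 38/0.03683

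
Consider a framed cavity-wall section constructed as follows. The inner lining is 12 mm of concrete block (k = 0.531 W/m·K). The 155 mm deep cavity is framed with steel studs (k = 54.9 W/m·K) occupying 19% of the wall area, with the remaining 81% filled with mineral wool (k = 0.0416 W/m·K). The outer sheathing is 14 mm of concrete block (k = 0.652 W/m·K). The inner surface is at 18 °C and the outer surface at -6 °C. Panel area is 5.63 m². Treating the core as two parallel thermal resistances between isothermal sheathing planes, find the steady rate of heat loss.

Q ≈ 2290 W

Sheathing layers in series; stud and cavity paths in parallel between them.
R_inner = 0.012/(0.531×5.63) = 0.004014 K/W
R_stud  = 0.155/(54.9×0.19×5.63) = 0.002639 K/W
R_cav   = 0.155/(0.0416×0.81×5.63) = 0.817 K/W
1/R_core = 1/R_stud + 1/R_cav → R_core = 0.002631 K/W
R_outer = 0.014/(0.652×5.63) = 0.003814 K/W
R_total = 0.01046 K/W
Q = ΔT/R_total = 24/0.01046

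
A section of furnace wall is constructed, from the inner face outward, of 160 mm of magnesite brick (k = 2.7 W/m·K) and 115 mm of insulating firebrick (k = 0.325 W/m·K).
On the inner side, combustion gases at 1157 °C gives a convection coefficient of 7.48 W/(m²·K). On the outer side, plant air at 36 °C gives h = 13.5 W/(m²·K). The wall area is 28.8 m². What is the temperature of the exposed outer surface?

Treating each layer as a thermal resistance in series:
R_inner film = 1/(h_i·A) = 1/(7.48×28.8) = 0.004642 K/W
R_magnesite brick = L/(kA) = 0.16/(2.7×28.8) = 0.002058 K/W
R_insulating firebrick = L/(kA) = 0.115/(0.325×28.8) = 0.01229 K/W
R_outer film = 1/(h_o·A) = 1/(13.5×28.8) = 0.002572 K/W
R_total = 0.02156 K/W;  Q = ΔT/R_total = 1121/0.02156 = 52000 W
T_interface = T_inner − Q·ΣR(inner→interface) = 1157 − 52000×0.01899

T ≈ 170 °C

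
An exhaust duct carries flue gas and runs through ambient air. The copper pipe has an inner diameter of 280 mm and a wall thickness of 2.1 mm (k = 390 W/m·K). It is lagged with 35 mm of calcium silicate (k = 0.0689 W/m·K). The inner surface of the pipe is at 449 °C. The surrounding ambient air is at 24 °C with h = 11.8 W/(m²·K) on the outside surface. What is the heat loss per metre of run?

Radial resistances (cylindrical: R_cond = ln(r_o/r_i)/(2πkL), R_conv = 1/(h·2πrL)):
R_copper pipe wall = ln(142.1/140)/(2π×390×1) = 6.076×10^-6 K/W
R_calcium silicate = ln(177.1/142.1)/(2π×0.0689×1) = 0.5086 K/W
R_outer film = 1/(h_o·2πr_oL) = 1/(11.8×2π×0.1771×1) = 0.07616 K/W
R_total = 0.5848 K/W
Q = ΔT/R_total = 425/0.5848

q′ ≈ 727 W/m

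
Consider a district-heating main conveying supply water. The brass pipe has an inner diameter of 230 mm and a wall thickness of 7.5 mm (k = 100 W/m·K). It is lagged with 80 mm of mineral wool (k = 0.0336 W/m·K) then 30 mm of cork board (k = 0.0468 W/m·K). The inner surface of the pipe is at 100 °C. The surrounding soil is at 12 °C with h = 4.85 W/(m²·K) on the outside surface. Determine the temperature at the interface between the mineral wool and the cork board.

Per-layer cylindrical resistances, series-summed:
R_brass pipe wall = ln(122.5/115)/(2π×100×1) = 1.006×10^-4 K/W
R_mineral wool = ln(202.5/122.5)/(2π×0.0336×1) = 2.381 K/W
R_cork board = ln(232.5/202.5)/(2π×0.0468×1) = 0.4698 K/W
R_outer film = 1/(h_o·2πr_oL) = 1/(4.85×2π×0.2325×1) = 0.1411 K/W
R_total = 2.992 K/W
Q = ΔT/R_total = 88/2.992
Q = 29.4 W/m
T_interface = T_inner − Q·ΣR(inner→interface) = 100 − 29.4×2.381

T ≈ 30 °C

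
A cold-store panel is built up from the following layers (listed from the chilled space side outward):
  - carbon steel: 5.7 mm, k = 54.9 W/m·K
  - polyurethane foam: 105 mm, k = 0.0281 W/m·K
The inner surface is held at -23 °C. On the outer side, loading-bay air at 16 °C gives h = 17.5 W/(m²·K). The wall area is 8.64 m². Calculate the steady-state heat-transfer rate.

Treating each layer as a thermal resistance in series:
R_carbon steel = L/(kA) = 0.0057/(54.9×8.64) = 1.202×10^-5 K/W
R_polyurethane foam = L/(kA) = 0.105/(0.0281×8.64) = 0.4325 K/W
R_outer film = 1/(h_o·A) = 1/(17.5×8.64) = 0.006614 K/W
R_total = 0.4391 K/W
Q = ΔT / R_total = 39 / 0.4391

Q ≈ 88.8 W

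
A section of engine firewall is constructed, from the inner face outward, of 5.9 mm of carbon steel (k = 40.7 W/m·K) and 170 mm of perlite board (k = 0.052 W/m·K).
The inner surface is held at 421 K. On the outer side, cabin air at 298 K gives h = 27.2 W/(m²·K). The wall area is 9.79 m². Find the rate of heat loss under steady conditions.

Using the resistance-network approach (series):
R_carbon steel = L/(kA) = 0.0059/(40.7×9.79) = 1.481×10^-5 K/W
R_perlite board = L/(kA) = 0.17/(0.052×9.79) = 0.3339 K/W
R_outer film = 1/(h_o·A) = 1/(27.2×9.79) = 0.003755 K/W
R_total = 0.3377 K/W
Q = ΔT / R_total = 123 / 0.3377

Q ≈ 364 W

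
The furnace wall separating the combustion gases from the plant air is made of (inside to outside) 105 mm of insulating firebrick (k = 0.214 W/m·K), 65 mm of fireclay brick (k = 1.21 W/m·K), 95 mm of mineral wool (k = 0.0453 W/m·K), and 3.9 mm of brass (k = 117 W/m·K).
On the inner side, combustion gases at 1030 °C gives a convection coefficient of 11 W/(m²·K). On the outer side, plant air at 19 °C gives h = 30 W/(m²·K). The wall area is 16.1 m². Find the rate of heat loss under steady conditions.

Treating each layer as a thermal resistance in series:
R_inner film = 1/(h_i·A) = 1/(11×16.1) = 0.005647 K/W
R_insulating firebrick = L/(kA) = 0.105/(0.214×16.1) = 0.03048 K/W
R_fireclay brick = L/(kA) = 0.065/(1.21×16.1) = 0.003337 K/W
R_mineral wool = L/(kA) = 0.095/(0.0453×16.1) = 0.1303 K/W
R_brass = L/(kA) = 0.0039/(117×16.1) = 2.07×10^-6 K/W
R_outer film = 1/(h_o·A) = 1/(30×16.1) = 0.00207 K/W
R_total = 0.1718 K/W
Q = ΔT / R_total = 1011 / 0.1718

Q ≈ 5890 W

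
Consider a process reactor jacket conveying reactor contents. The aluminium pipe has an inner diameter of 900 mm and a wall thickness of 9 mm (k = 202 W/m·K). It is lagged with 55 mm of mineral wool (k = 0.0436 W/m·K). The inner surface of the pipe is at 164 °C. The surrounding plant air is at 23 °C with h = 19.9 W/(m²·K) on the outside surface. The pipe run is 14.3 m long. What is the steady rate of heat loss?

Q ≈ 4700 W

For a radial system each layer contributes R = ln(r_out/r_in)/(2πkL); films add R = 1/(hA).
R_aluminium pipe wall = ln(459/450)/(2π×202×14.3) = 1.091×10^-6 K/W
R_mineral wool = ln(514/459)/(2π×0.0436×14.3) = 0.02889 K/W
R_outer film = 1/(h_o·2πr_oL) = 1/(19.9×2π×0.514×14.3) = 0.001088 K/W
R_total = 0.02998 K/W
Q = ΔT/R_total = 141/0.02998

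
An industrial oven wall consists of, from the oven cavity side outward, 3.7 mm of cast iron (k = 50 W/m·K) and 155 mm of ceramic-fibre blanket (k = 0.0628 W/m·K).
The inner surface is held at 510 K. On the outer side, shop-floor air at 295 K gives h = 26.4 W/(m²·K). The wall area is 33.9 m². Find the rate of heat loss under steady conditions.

Using the resistance-network approach (series):
R_cast iron = L/(kA) = 0.0037/(50×33.9) = 2.183×10^-6 K/W
R_ceramic-fibre blanket = L/(kA) = 0.155/(0.0628×33.9) = 0.07281 K/W
R_outer film = 1/(h_o·A) = 1/(26.4×33.9) = 0.001117 K/W
R_total = 0.07393 K/W
Q = ΔT / R_total = 215 / 0.07393

Q ≈ 2910 W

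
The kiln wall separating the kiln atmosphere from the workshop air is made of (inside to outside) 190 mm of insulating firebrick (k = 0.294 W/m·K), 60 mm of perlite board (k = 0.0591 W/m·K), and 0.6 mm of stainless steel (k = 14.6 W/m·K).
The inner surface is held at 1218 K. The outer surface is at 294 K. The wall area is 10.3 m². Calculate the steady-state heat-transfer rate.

Thermal resistances in series:
R_insulating firebrick = L/(kA) = 0.19/(0.294×10.3) = 0.06274 K/W
R_perlite board = L/(kA) = 0.06/(0.0591×10.3) = 0.09857 K/W
R_stainless steel = L/(kA) = 0.0006/(14.6×10.3) = 3.99×10^-6 K/W
R_total = 0.1613 K/W
Q = ΔT / R_total = 924 / 0.1613

Q ≈ 5730 W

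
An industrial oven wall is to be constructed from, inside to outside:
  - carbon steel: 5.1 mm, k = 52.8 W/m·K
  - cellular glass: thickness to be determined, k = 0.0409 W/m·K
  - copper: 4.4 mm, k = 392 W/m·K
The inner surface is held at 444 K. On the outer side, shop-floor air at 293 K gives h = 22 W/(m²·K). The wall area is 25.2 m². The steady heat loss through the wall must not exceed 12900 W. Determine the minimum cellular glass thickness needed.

L ≈ 10.2 mm

Using the resistance-network approach (series):
R_carbon steel = L/(kA) = 0.0051/(52.8×25.2) = 3.833×10^-6 K/W
R_copper = L/(kA) = 0.0044/(392×25.2) = 4.454×10^-7 K/W
R_outer film = 1/(h_o·A) = 1/(22×25.2) = 0.001804 K/W
Sum of the known resistances R_other = 0.001808 K/W
Required total resistance R_tot = ΔT/Q_allow = 151/12900 = 0.01171 K/W
R_cellular glass = R_tot − R_other = 0.009897 K/W
L = R·k·A = 0.009897×0.0409×25.2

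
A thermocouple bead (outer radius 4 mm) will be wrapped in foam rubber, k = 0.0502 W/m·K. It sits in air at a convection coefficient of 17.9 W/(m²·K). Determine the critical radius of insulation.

r_cr ≈ 5.61 mm

For a sphere r_cr = 2k/h = 2×0.0502/17.9
r_cr = 5.61 mm; since the bare radius (4 mm) is below r_cr, adding a thin layer of insulation will *increase* heat loss.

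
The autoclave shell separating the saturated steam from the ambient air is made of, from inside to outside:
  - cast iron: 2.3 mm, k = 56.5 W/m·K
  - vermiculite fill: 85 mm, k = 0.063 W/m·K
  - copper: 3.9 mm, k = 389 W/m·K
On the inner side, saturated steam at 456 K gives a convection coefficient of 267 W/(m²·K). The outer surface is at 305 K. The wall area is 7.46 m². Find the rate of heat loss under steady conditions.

Model the wall as resistances in series:
R_inner film = 1/(h_i·A) = 1/(267×7.46) = 5.021×10^-4 K/W
R_cast iron = L/(kA) = 0.0023/(56.5×7.46) = 5.457×10^-6 K/W
R_vermiculite fill = L/(kA) = 0.085/(0.063×7.46) = 0.1809 K/W
R_copper = L/(kA) = 0.0039/(389×7.46) = 1.344×10^-6 K/W
R_total = 0.1814 K/W
Q = ΔT / R_total = 151 / 0.1814

Q ≈ 833 W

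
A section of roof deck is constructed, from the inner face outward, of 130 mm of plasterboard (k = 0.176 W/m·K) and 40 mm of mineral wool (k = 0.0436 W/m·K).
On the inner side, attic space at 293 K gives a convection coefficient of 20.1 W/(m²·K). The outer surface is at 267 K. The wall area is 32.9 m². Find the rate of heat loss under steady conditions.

Q ≈ 501 W

Series thermal resistances:
R_inner film = 1/(h_i·A) = 1/(20.1×32.9) = 0.001512 K/W
R_plasterboard = L/(kA) = 0.13/(0.176×32.9) = 0.02245 K/W
R_mineral wool = L/(kA) = 0.04/(0.0436×32.9) = 0.02789 K/W
R_total = 0.05185 K/W
Q = ΔT / R_total = 26 / 0.05185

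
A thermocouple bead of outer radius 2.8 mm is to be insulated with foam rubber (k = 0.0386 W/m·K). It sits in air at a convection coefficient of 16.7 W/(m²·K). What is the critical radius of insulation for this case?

For a sphere r_cr = 2k/h = 2×0.0386/16.7
r_cr = 4.62 mm; since the bare radius (2.8 mm) is below r_cr, adding a thin layer of insulation will *increase* heat loss.

r_cr ≈ 4.62 mm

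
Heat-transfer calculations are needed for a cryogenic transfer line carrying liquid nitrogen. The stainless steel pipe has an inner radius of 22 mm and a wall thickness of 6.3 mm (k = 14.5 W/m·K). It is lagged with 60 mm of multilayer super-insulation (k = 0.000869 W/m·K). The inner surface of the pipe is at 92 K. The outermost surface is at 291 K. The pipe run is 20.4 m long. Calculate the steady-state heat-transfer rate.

Per-layer cylindrical resistances, series-summed:
R_stainless steel pipe wall = ln(28.3/22)/(2π×14.5×20.4) = 1.355×10^-4 K/W
R_multilayer super-insulation = ln(88.3/28.3)/(2π×0.000869×20.4) = 10.22 K/W
R_total = 10.22 K/W
Q = ΔT/R_total = 199/10.22

Q ≈ 19.5 W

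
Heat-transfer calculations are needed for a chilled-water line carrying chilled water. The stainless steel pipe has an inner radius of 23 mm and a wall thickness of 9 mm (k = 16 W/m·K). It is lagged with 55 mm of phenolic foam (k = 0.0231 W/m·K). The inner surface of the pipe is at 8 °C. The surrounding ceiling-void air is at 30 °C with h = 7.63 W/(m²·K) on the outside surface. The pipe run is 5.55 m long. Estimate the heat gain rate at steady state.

Radial resistances (cylindrical: R_cond = ln(r_o/r_i)/(2πkL), R_conv = 1/(h·2πrL)):
R_stainless steel pipe wall = ln(32/23)/(2π×16×5.55) = 5.919×10^-4 K/W
R_phenolic foam = ln(87/32)/(2π×0.0231×5.55) = 1.242 K/W
R_outer film = 1/(h_o·2πr_oL) = 1/(7.63×2π×0.087×5.55) = 0.0432 K/W
R_total = 1.285 K/W
Q = ΔT/R_total = 22/1.285

Q ≈ 17.1 W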